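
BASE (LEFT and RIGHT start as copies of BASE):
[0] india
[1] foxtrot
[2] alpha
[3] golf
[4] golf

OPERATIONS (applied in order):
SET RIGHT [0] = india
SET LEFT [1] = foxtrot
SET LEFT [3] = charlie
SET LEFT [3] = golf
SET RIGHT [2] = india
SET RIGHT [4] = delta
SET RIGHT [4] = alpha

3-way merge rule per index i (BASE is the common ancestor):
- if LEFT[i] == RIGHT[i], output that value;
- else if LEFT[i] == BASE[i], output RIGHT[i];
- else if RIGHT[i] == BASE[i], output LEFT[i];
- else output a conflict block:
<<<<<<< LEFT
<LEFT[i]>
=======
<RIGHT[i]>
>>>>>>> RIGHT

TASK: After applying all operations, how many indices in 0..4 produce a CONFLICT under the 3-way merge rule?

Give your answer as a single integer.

Final LEFT:  [india, foxtrot, alpha, golf, golf]
Final RIGHT: [india, foxtrot, india, golf, alpha]
i=0: L=india R=india -> agree -> india
i=1: L=foxtrot R=foxtrot -> agree -> foxtrot
i=2: L=alpha=BASE, R=india -> take RIGHT -> india
i=3: L=golf R=golf -> agree -> golf
i=4: L=golf=BASE, R=alpha -> take RIGHT -> alpha
Conflict count: 0

Answer: 0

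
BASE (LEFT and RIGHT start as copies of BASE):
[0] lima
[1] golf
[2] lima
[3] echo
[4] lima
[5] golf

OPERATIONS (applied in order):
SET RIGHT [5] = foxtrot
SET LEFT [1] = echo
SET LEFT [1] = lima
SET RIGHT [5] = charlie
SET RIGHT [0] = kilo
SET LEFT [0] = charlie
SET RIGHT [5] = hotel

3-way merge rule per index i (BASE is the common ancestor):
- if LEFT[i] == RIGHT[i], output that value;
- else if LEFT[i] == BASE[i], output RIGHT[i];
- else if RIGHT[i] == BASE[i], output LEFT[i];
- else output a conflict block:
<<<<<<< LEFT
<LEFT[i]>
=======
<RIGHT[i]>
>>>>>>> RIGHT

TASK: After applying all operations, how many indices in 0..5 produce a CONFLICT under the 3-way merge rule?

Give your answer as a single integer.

Final LEFT:  [charlie, lima, lima, echo, lima, golf]
Final RIGHT: [kilo, golf, lima, echo, lima, hotel]
i=0: BASE=lima L=charlie R=kilo all differ -> CONFLICT
i=1: L=lima, R=golf=BASE -> take LEFT -> lima
i=2: L=lima R=lima -> agree -> lima
i=3: L=echo R=echo -> agree -> echo
i=4: L=lima R=lima -> agree -> lima
i=5: L=golf=BASE, R=hotel -> take RIGHT -> hotel
Conflict count: 1

Answer: 1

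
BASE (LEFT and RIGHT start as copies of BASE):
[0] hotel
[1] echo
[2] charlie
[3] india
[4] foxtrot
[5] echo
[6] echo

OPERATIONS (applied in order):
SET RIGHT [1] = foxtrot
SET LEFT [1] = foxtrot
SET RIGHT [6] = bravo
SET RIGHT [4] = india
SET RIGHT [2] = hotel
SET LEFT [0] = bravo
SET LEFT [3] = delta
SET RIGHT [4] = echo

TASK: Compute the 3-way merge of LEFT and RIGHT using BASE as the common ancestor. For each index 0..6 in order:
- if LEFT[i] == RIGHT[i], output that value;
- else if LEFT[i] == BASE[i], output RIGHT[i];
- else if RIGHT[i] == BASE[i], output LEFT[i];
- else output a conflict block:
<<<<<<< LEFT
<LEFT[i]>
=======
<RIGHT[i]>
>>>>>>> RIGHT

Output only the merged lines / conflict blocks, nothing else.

Final LEFT:  [bravo, foxtrot, charlie, delta, foxtrot, echo, echo]
Final RIGHT: [hotel, foxtrot, hotel, india, echo, echo, bravo]
i=0: L=bravo, R=hotel=BASE -> take LEFT -> bravo
i=1: L=foxtrot R=foxtrot -> agree -> foxtrot
i=2: L=charlie=BASE, R=hotel -> take RIGHT -> hotel
i=3: L=delta, R=india=BASE -> take LEFT -> delta
i=4: L=foxtrot=BASE, R=echo -> take RIGHT -> echo
i=5: L=echo R=echo -> agree -> echo
i=6: L=echo=BASE, R=bravo -> take RIGHT -> bravo

Answer: bravo
foxtrot
hotel
delta
echo
echo
bravo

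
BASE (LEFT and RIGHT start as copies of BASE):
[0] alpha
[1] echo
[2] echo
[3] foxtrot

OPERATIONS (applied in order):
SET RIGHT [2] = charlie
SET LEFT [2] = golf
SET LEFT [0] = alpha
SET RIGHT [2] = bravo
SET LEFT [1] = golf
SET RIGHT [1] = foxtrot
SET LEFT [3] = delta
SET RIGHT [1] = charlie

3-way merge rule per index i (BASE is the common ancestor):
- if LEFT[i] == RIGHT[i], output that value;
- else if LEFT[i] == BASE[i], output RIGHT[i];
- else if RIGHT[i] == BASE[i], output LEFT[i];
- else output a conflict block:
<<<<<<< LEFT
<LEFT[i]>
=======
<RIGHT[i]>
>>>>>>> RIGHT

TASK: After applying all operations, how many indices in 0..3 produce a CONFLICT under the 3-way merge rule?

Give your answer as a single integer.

Answer: 2

Derivation:
Final LEFT:  [alpha, golf, golf, delta]
Final RIGHT: [alpha, charlie, bravo, foxtrot]
i=0: L=alpha R=alpha -> agree -> alpha
i=1: BASE=echo L=golf R=charlie all differ -> CONFLICT
i=2: BASE=echo L=golf R=bravo all differ -> CONFLICT
i=3: L=delta, R=foxtrot=BASE -> take LEFT -> delta
Conflict count: 2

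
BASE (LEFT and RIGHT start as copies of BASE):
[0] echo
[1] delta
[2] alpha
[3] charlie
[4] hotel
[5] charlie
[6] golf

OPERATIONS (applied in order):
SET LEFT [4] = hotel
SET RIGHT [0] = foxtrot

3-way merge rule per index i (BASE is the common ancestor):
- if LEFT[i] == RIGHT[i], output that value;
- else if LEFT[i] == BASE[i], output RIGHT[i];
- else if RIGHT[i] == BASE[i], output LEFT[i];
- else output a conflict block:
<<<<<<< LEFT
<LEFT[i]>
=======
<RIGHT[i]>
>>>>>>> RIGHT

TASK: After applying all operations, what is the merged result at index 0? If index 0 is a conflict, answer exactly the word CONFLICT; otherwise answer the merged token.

Final LEFT:  [echo, delta, alpha, charlie, hotel, charlie, golf]
Final RIGHT: [foxtrot, delta, alpha, charlie, hotel, charlie, golf]
i=0: L=echo=BASE, R=foxtrot -> take RIGHT -> foxtrot
i=1: L=delta R=delta -> agree -> delta
i=2: L=alpha R=alpha -> agree -> alpha
i=3: L=charlie R=charlie -> agree -> charlie
i=4: L=hotel R=hotel -> agree -> hotel
i=5: L=charlie R=charlie -> agree -> charlie
i=6: L=golf R=golf -> agree -> golf
Index 0 -> foxtrot

Answer: foxtrot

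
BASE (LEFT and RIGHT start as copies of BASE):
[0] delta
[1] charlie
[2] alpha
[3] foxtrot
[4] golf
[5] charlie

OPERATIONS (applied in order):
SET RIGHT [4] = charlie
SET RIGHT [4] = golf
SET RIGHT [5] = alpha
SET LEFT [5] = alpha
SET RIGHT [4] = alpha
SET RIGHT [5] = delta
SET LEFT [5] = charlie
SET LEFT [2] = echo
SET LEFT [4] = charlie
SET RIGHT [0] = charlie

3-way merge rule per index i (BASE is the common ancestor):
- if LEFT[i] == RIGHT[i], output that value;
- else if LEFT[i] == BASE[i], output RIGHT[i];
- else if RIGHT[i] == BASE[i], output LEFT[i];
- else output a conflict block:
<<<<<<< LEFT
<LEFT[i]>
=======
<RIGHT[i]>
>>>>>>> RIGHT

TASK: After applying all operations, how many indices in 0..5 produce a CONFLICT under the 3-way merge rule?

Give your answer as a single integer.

Final LEFT:  [delta, charlie, echo, foxtrot, charlie, charlie]
Final RIGHT: [charlie, charlie, alpha, foxtrot, alpha, delta]
i=0: L=delta=BASE, R=charlie -> take RIGHT -> charlie
i=1: L=charlie R=charlie -> agree -> charlie
i=2: L=echo, R=alpha=BASE -> take LEFT -> echo
i=3: L=foxtrot R=foxtrot -> agree -> foxtrot
i=4: BASE=golf L=charlie R=alpha all differ -> CONFLICT
i=5: L=charlie=BASE, R=delta -> take RIGHT -> delta
Conflict count: 1

Answer: 1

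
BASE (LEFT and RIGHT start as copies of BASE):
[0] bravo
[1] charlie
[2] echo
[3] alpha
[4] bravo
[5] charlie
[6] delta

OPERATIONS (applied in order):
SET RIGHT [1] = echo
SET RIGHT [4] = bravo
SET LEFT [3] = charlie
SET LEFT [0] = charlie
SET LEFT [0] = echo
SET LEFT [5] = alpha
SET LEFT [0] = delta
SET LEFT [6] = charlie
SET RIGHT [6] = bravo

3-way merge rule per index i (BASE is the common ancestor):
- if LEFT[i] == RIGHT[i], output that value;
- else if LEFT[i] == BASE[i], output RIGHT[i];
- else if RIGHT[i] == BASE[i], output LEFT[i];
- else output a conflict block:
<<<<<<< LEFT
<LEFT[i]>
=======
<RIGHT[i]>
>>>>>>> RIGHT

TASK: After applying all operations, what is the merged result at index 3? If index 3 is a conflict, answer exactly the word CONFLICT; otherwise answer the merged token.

Answer: charlie

Derivation:
Final LEFT:  [delta, charlie, echo, charlie, bravo, alpha, charlie]
Final RIGHT: [bravo, echo, echo, alpha, bravo, charlie, bravo]
i=0: L=delta, R=bravo=BASE -> take LEFT -> delta
i=1: L=charlie=BASE, R=echo -> take RIGHT -> echo
i=2: L=echo R=echo -> agree -> echo
i=3: L=charlie, R=alpha=BASE -> take LEFT -> charlie
i=4: L=bravo R=bravo -> agree -> bravo
i=5: L=alpha, R=charlie=BASE -> take LEFT -> alpha
i=6: BASE=delta L=charlie R=bravo all differ -> CONFLICT
Index 3 -> charlie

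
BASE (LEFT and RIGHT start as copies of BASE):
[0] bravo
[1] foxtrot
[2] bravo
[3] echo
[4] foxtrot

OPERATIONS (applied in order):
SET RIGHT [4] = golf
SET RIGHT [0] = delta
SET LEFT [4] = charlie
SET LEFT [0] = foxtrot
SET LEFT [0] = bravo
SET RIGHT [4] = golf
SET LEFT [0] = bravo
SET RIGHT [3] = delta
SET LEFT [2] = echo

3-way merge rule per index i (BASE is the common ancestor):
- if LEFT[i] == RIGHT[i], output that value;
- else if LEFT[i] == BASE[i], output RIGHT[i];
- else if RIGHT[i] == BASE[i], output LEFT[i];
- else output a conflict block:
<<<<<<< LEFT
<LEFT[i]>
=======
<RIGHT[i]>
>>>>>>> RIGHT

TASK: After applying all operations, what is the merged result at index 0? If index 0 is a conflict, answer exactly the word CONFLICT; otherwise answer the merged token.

Final LEFT:  [bravo, foxtrot, echo, echo, charlie]
Final RIGHT: [delta, foxtrot, bravo, delta, golf]
i=0: L=bravo=BASE, R=delta -> take RIGHT -> delta
i=1: L=foxtrot R=foxtrot -> agree -> foxtrot
i=2: L=echo, R=bravo=BASE -> take LEFT -> echo
i=3: L=echo=BASE, R=delta -> take RIGHT -> delta
i=4: BASE=foxtrot L=charlie R=golf all differ -> CONFLICT
Index 0 -> delta

Answer: delta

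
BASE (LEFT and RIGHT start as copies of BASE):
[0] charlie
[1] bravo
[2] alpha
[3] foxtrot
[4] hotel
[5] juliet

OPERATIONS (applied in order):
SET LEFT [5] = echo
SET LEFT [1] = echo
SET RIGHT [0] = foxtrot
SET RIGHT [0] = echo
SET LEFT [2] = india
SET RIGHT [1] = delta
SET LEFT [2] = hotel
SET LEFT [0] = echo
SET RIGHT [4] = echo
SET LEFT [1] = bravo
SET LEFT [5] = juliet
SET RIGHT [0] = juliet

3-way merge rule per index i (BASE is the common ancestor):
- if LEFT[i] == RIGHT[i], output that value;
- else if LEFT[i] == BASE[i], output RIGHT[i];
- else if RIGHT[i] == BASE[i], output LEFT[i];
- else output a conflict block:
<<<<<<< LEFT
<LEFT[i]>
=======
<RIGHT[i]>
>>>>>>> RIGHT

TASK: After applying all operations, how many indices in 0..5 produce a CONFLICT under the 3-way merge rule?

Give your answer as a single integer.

Answer: 1

Derivation:
Final LEFT:  [echo, bravo, hotel, foxtrot, hotel, juliet]
Final RIGHT: [juliet, delta, alpha, foxtrot, echo, juliet]
i=0: BASE=charlie L=echo R=juliet all differ -> CONFLICT
i=1: L=bravo=BASE, R=delta -> take RIGHT -> delta
i=2: L=hotel, R=alpha=BASE -> take LEFT -> hotel
i=3: L=foxtrot R=foxtrot -> agree -> foxtrot
i=4: L=hotel=BASE, R=echo -> take RIGHT -> echo
i=5: L=juliet R=juliet -> agree -> juliet
Conflict count: 1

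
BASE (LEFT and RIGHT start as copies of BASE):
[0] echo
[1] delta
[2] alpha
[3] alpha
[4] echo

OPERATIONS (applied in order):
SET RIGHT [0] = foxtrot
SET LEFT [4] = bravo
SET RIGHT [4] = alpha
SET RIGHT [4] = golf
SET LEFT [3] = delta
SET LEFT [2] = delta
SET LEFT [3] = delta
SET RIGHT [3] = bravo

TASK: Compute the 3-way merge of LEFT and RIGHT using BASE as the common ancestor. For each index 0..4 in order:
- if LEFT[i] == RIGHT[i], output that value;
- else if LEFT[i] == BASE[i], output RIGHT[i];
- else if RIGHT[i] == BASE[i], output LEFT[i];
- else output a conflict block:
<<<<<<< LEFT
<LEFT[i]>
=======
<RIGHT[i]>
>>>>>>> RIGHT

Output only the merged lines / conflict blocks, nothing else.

Final LEFT:  [echo, delta, delta, delta, bravo]
Final RIGHT: [foxtrot, delta, alpha, bravo, golf]
i=0: L=echo=BASE, R=foxtrot -> take RIGHT -> foxtrot
i=1: L=delta R=delta -> agree -> delta
i=2: L=delta, R=alpha=BASE -> take LEFT -> delta
i=3: BASE=alpha L=delta R=bravo all differ -> CONFLICT
i=4: BASE=echo L=bravo R=golf all differ -> CONFLICT

Answer: foxtrot
delta
delta
<<<<<<< LEFT
delta
=======
bravo
>>>>>>> RIGHT
<<<<<<< LEFT
bravo
=======
golf
>>>>>>> RIGHT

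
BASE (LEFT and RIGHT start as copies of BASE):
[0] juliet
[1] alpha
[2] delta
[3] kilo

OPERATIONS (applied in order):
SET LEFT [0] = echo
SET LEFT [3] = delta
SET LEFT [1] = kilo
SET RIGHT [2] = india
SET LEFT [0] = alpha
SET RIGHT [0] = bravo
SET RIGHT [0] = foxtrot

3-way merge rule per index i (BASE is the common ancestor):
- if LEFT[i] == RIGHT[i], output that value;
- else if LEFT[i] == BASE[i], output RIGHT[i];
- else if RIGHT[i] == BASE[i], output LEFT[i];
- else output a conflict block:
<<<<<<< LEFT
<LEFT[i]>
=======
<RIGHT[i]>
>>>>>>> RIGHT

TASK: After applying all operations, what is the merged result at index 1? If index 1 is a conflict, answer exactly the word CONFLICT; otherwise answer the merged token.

Answer: kilo

Derivation:
Final LEFT:  [alpha, kilo, delta, delta]
Final RIGHT: [foxtrot, alpha, india, kilo]
i=0: BASE=juliet L=alpha R=foxtrot all differ -> CONFLICT
i=1: L=kilo, R=alpha=BASE -> take LEFT -> kilo
i=2: L=delta=BASE, R=india -> take RIGHT -> india
i=3: L=delta, R=kilo=BASE -> take LEFT -> delta
Index 1 -> kilo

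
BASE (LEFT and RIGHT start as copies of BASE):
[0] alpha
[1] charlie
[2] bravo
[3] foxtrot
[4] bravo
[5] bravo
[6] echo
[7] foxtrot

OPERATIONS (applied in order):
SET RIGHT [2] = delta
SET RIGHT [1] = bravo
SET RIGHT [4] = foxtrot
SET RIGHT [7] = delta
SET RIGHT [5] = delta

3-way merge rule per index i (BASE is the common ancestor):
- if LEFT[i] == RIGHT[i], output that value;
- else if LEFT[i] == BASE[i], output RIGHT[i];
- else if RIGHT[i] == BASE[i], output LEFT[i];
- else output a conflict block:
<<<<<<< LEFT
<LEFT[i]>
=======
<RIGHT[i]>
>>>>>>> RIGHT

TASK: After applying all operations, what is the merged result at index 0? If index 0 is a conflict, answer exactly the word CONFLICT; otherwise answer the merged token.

Answer: alpha

Derivation:
Final LEFT:  [alpha, charlie, bravo, foxtrot, bravo, bravo, echo, foxtrot]
Final RIGHT: [alpha, bravo, delta, foxtrot, foxtrot, delta, echo, delta]
i=0: L=alpha R=alpha -> agree -> alpha
i=1: L=charlie=BASE, R=bravo -> take RIGHT -> bravo
i=2: L=bravo=BASE, R=delta -> take RIGHT -> delta
i=3: L=foxtrot R=foxtrot -> agree -> foxtrot
i=4: L=bravo=BASE, R=foxtrot -> take RIGHT -> foxtrot
i=5: L=bravo=BASE, R=delta -> take RIGHT -> delta
i=6: L=echo R=echo -> agree -> echo
i=7: L=foxtrot=BASE, R=delta -> take RIGHT -> delta
Index 0 -> alpha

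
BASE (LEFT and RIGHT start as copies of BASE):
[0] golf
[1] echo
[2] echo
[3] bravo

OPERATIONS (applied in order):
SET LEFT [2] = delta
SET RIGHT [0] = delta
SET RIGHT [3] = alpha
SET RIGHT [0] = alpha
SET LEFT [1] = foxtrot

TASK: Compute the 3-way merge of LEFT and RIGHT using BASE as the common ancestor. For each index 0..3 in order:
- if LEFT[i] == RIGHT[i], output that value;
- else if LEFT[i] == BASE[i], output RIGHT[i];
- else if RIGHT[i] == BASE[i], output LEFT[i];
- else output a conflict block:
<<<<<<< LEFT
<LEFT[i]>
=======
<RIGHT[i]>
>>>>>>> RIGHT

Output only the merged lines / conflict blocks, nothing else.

Answer: alpha
foxtrot
delta
alpha

Derivation:
Final LEFT:  [golf, foxtrot, delta, bravo]
Final RIGHT: [alpha, echo, echo, alpha]
i=0: L=golf=BASE, R=alpha -> take RIGHT -> alpha
i=1: L=foxtrot, R=echo=BASE -> take LEFT -> foxtrot
i=2: L=delta, R=echo=BASE -> take LEFT -> delta
i=3: L=bravo=BASE, R=alpha -> take RIGHT -> alpha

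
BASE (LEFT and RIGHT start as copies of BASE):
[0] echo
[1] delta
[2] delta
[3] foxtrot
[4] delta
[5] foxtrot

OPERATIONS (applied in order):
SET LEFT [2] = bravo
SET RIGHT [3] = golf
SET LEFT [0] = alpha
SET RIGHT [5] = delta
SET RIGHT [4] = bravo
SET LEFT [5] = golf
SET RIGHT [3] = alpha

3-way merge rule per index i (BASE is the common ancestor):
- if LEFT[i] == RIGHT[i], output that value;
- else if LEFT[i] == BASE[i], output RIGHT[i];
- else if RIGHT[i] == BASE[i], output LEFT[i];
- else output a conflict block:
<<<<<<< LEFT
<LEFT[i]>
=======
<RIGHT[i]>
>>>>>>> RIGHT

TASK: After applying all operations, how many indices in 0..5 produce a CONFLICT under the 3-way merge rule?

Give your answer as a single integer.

Answer: 1

Derivation:
Final LEFT:  [alpha, delta, bravo, foxtrot, delta, golf]
Final RIGHT: [echo, delta, delta, alpha, bravo, delta]
i=0: L=alpha, R=echo=BASE -> take LEFT -> alpha
i=1: L=delta R=delta -> agree -> delta
i=2: L=bravo, R=delta=BASE -> take LEFT -> bravo
i=3: L=foxtrot=BASE, R=alpha -> take RIGHT -> alpha
i=4: L=delta=BASE, R=bravo -> take RIGHT -> bravo
i=5: BASE=foxtrot L=golf R=delta all differ -> CONFLICT
Conflict count: 1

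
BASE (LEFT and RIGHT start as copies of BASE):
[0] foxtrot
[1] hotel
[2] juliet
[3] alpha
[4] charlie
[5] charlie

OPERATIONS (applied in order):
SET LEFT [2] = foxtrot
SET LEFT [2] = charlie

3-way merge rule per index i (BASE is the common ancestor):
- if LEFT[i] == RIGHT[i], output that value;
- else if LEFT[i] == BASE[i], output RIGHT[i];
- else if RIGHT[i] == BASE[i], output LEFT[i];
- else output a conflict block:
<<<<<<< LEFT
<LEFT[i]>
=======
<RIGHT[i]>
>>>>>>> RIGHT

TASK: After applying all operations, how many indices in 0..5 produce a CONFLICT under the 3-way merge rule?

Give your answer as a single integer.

Final LEFT:  [foxtrot, hotel, charlie, alpha, charlie, charlie]
Final RIGHT: [foxtrot, hotel, juliet, alpha, charlie, charlie]
i=0: L=foxtrot R=foxtrot -> agree -> foxtrot
i=1: L=hotel R=hotel -> agree -> hotel
i=2: L=charlie, R=juliet=BASE -> take LEFT -> charlie
i=3: L=alpha R=alpha -> agree -> alpha
i=4: L=charlie R=charlie -> agree -> charlie
i=5: L=charlie R=charlie -> agree -> charlie
Conflict count: 0

Answer: 0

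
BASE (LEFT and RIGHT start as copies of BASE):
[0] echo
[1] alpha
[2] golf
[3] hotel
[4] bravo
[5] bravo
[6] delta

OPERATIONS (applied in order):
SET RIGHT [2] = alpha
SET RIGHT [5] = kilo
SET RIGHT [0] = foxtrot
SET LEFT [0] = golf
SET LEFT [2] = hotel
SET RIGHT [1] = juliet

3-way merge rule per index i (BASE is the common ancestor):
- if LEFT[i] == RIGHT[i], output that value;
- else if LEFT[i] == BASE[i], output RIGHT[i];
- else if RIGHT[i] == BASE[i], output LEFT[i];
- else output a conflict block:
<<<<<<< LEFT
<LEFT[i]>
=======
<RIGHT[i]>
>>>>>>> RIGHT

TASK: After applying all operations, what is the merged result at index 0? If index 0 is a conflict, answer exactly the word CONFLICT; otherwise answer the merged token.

Final LEFT:  [golf, alpha, hotel, hotel, bravo, bravo, delta]
Final RIGHT: [foxtrot, juliet, alpha, hotel, bravo, kilo, delta]
i=0: BASE=echo L=golf R=foxtrot all differ -> CONFLICT
i=1: L=alpha=BASE, R=juliet -> take RIGHT -> juliet
i=2: BASE=golf L=hotel R=alpha all differ -> CONFLICT
i=3: L=hotel R=hotel -> agree -> hotel
i=4: L=bravo R=bravo -> agree -> bravo
i=5: L=bravo=BASE, R=kilo -> take RIGHT -> kilo
i=6: L=delta R=delta -> agree -> delta
Index 0 -> CONFLICT

Answer: CONFLICT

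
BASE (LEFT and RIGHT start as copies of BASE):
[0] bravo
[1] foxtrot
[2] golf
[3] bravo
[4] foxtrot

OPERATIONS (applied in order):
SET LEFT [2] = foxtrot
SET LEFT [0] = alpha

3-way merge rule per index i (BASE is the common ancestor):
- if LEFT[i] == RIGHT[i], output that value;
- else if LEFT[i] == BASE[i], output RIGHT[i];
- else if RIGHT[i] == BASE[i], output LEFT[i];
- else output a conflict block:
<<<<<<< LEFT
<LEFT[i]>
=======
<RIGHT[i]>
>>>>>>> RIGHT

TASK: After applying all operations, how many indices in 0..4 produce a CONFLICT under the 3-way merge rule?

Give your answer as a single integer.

Final LEFT:  [alpha, foxtrot, foxtrot, bravo, foxtrot]
Final RIGHT: [bravo, foxtrot, golf, bravo, foxtrot]
i=0: L=alpha, R=bravo=BASE -> take LEFT -> alpha
i=1: L=foxtrot R=foxtrot -> agree -> foxtrot
i=2: L=foxtrot, R=golf=BASE -> take LEFT -> foxtrot
i=3: L=bravo R=bravo -> agree -> bravo
i=4: L=foxtrot R=foxtrot -> agree -> foxtrot
Conflict count: 0

Answer: 0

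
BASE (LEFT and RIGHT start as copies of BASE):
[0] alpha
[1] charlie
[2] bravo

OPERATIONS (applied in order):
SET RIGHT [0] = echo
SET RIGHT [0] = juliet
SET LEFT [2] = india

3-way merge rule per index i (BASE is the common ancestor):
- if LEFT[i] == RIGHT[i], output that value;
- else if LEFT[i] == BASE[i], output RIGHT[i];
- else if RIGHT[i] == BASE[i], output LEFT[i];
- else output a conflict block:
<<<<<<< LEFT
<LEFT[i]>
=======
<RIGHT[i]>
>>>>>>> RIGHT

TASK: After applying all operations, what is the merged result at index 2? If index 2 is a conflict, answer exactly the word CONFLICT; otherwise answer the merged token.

Final LEFT:  [alpha, charlie, india]
Final RIGHT: [juliet, charlie, bravo]
i=0: L=alpha=BASE, R=juliet -> take RIGHT -> juliet
i=1: L=charlie R=charlie -> agree -> charlie
i=2: L=india, R=bravo=BASE -> take LEFT -> india
Index 2 -> india

Answer: india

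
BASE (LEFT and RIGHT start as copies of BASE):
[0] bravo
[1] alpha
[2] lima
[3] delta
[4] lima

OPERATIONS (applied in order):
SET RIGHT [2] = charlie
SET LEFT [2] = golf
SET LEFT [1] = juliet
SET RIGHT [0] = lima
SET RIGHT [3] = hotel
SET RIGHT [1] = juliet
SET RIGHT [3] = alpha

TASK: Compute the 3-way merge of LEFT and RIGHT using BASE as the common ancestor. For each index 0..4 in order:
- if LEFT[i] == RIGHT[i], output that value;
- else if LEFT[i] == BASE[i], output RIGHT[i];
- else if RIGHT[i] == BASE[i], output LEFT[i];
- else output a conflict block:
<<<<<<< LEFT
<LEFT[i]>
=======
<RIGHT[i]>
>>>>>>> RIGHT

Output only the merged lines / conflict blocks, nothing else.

Final LEFT:  [bravo, juliet, golf, delta, lima]
Final RIGHT: [lima, juliet, charlie, alpha, lima]
i=0: L=bravo=BASE, R=lima -> take RIGHT -> lima
i=1: L=juliet R=juliet -> agree -> juliet
i=2: BASE=lima L=golf R=charlie all differ -> CONFLICT
i=3: L=delta=BASE, R=alpha -> take RIGHT -> alpha
i=4: L=lima R=lima -> agree -> lima

Answer: lima
juliet
<<<<<<< LEFT
golf
=======
charlie
>>>>>>> RIGHT
alpha
lima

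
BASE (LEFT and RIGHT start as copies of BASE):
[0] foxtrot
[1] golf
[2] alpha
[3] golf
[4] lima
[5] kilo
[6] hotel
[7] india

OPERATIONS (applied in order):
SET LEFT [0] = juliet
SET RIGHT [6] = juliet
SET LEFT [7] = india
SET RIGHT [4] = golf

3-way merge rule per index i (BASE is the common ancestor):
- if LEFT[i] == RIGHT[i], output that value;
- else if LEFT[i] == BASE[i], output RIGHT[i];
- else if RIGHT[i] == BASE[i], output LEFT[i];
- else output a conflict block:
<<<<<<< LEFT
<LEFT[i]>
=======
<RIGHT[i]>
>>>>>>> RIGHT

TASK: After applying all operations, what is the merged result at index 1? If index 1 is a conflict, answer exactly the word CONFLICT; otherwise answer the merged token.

Answer: golf

Derivation:
Final LEFT:  [juliet, golf, alpha, golf, lima, kilo, hotel, india]
Final RIGHT: [foxtrot, golf, alpha, golf, golf, kilo, juliet, india]
i=0: L=juliet, R=foxtrot=BASE -> take LEFT -> juliet
i=1: L=golf R=golf -> agree -> golf
i=2: L=alpha R=alpha -> agree -> alpha
i=3: L=golf R=golf -> agree -> golf
i=4: L=lima=BASE, R=golf -> take RIGHT -> golf
i=5: L=kilo R=kilo -> agree -> kilo
i=6: L=hotel=BASE, R=juliet -> take RIGHT -> juliet
i=7: L=india R=india -> agree -> india
Index 1 -> golf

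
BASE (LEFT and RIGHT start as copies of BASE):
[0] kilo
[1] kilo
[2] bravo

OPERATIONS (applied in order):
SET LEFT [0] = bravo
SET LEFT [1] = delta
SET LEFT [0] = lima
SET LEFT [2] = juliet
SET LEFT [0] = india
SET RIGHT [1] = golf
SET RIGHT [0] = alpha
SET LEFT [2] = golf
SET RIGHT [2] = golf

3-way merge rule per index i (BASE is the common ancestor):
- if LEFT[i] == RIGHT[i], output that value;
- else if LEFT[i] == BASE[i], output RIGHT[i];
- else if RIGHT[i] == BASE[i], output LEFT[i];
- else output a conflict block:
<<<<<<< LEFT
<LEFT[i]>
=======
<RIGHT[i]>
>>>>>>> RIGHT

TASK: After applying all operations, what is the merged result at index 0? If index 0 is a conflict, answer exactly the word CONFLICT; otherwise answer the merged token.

Final LEFT:  [india, delta, golf]
Final RIGHT: [alpha, golf, golf]
i=0: BASE=kilo L=india R=alpha all differ -> CONFLICT
i=1: BASE=kilo L=delta R=golf all differ -> CONFLICT
i=2: L=golf R=golf -> agree -> golf
Index 0 -> CONFLICT

Answer: CONFLICT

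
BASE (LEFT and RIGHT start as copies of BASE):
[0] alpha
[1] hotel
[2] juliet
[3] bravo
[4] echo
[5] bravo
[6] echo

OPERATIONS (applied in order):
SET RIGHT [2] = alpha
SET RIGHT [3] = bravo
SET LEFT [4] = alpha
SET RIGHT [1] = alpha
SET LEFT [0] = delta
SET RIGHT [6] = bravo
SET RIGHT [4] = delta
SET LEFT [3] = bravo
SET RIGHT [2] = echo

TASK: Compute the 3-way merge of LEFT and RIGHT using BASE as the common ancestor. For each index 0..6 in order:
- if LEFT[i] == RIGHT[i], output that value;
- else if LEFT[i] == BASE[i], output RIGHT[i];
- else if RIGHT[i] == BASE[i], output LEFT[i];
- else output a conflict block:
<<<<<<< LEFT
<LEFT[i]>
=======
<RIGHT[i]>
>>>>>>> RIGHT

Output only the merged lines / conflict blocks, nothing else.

Answer: delta
alpha
echo
bravo
<<<<<<< LEFT
alpha
=======
delta
>>>>>>> RIGHT
bravo
bravo

Derivation:
Final LEFT:  [delta, hotel, juliet, bravo, alpha, bravo, echo]
Final RIGHT: [alpha, alpha, echo, bravo, delta, bravo, bravo]
i=0: L=delta, R=alpha=BASE -> take LEFT -> delta
i=1: L=hotel=BASE, R=alpha -> take RIGHT -> alpha
i=2: L=juliet=BASE, R=echo -> take RIGHT -> echo
i=3: L=bravo R=bravo -> agree -> bravo
i=4: BASE=echo L=alpha R=delta all differ -> CONFLICT
i=5: L=bravo R=bravo -> agree -> bravo
i=6: L=echo=BASE, R=bravo -> take RIGHT -> bravo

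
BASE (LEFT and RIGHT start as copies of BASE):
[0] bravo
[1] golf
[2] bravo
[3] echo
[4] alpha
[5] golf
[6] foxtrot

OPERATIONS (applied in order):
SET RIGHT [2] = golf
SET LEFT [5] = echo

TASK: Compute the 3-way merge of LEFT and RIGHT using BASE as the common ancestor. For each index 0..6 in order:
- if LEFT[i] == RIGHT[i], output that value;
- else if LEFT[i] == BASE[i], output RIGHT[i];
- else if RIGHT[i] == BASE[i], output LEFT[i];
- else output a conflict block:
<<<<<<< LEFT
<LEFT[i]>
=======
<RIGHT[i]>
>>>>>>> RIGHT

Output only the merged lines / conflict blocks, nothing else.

Answer: bravo
golf
golf
echo
alpha
echo
foxtrot

Derivation:
Final LEFT:  [bravo, golf, bravo, echo, alpha, echo, foxtrot]
Final RIGHT: [bravo, golf, golf, echo, alpha, golf, foxtrot]
i=0: L=bravo R=bravo -> agree -> bravo
i=1: L=golf R=golf -> agree -> golf
i=2: L=bravo=BASE, R=golf -> take RIGHT -> golf
i=3: L=echo R=echo -> agree -> echo
i=4: L=alpha R=alpha -> agree -> alpha
i=5: L=echo, R=golf=BASE -> take LEFT -> echo
i=6: L=foxtrot R=foxtrot -> agree -> foxtrot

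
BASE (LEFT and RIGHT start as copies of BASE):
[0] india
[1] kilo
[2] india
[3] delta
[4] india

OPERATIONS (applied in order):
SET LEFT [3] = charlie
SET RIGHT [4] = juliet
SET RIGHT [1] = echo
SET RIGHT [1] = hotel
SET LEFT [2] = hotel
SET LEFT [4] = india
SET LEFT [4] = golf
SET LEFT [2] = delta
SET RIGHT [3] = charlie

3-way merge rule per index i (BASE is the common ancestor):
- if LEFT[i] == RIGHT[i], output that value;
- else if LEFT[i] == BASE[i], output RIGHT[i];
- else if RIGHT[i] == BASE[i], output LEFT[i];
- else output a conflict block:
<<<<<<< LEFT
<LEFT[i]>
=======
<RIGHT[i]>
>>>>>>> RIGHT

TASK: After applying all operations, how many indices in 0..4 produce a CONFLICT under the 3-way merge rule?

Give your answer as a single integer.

Final LEFT:  [india, kilo, delta, charlie, golf]
Final RIGHT: [india, hotel, india, charlie, juliet]
i=0: L=india R=india -> agree -> india
i=1: L=kilo=BASE, R=hotel -> take RIGHT -> hotel
i=2: L=delta, R=india=BASE -> take LEFT -> delta
i=3: L=charlie R=charlie -> agree -> charlie
i=4: BASE=india L=golf R=juliet all differ -> CONFLICT
Conflict count: 1

Answer: 1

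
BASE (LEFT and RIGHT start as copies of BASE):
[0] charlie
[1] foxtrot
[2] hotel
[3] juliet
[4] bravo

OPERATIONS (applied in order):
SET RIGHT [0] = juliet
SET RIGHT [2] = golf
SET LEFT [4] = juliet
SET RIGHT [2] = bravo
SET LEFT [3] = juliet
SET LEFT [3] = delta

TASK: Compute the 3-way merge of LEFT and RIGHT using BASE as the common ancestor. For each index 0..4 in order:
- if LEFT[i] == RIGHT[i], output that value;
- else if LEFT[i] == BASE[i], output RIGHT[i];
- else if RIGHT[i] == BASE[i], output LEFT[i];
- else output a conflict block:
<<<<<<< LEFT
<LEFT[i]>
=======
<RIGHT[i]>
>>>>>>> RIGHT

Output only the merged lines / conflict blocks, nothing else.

Final LEFT:  [charlie, foxtrot, hotel, delta, juliet]
Final RIGHT: [juliet, foxtrot, bravo, juliet, bravo]
i=0: L=charlie=BASE, R=juliet -> take RIGHT -> juliet
i=1: L=foxtrot R=foxtrot -> agree -> foxtrot
i=2: L=hotel=BASE, R=bravo -> take RIGHT -> bravo
i=3: L=delta, R=juliet=BASE -> take LEFT -> delta
i=4: L=juliet, R=bravo=BASE -> take LEFT -> juliet

Answer: juliet
foxtrot
bravo
delta
juliet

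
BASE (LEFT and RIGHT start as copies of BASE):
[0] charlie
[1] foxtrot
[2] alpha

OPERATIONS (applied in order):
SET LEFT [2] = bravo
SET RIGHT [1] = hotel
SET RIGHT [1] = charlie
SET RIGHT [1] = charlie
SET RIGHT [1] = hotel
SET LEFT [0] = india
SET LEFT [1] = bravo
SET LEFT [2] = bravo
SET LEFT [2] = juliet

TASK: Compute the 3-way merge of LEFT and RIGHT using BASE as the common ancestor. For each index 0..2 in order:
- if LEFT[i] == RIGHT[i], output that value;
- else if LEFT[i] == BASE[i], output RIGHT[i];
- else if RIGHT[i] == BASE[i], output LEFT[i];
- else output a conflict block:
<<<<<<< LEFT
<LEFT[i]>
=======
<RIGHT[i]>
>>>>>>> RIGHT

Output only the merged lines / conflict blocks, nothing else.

Answer: india
<<<<<<< LEFT
bravo
=======
hotel
>>>>>>> RIGHT
juliet

Derivation:
Final LEFT:  [india, bravo, juliet]
Final RIGHT: [charlie, hotel, alpha]
i=0: L=india, R=charlie=BASE -> take LEFT -> india
i=1: BASE=foxtrot L=bravo R=hotel all differ -> CONFLICT
i=2: L=juliet, R=alpha=BASE -> take LEFT -> juliet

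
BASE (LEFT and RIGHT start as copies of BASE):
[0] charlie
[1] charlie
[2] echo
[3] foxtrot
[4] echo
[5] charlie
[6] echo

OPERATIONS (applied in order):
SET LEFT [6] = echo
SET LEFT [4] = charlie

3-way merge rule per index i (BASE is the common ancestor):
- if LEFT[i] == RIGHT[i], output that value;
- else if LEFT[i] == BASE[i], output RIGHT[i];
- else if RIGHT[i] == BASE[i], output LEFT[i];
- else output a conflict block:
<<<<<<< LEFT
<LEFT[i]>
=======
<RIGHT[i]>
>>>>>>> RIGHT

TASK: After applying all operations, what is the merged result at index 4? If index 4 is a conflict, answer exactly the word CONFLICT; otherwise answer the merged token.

Answer: charlie

Derivation:
Final LEFT:  [charlie, charlie, echo, foxtrot, charlie, charlie, echo]
Final RIGHT: [charlie, charlie, echo, foxtrot, echo, charlie, echo]
i=0: L=charlie R=charlie -> agree -> charlie
i=1: L=charlie R=charlie -> agree -> charlie
i=2: L=echo R=echo -> agree -> echo
i=3: L=foxtrot R=foxtrot -> agree -> foxtrot
i=4: L=charlie, R=echo=BASE -> take LEFT -> charlie
i=5: L=charlie R=charlie -> agree -> charlie
i=6: L=echo R=echo -> agree -> echo
Index 4 -> charlie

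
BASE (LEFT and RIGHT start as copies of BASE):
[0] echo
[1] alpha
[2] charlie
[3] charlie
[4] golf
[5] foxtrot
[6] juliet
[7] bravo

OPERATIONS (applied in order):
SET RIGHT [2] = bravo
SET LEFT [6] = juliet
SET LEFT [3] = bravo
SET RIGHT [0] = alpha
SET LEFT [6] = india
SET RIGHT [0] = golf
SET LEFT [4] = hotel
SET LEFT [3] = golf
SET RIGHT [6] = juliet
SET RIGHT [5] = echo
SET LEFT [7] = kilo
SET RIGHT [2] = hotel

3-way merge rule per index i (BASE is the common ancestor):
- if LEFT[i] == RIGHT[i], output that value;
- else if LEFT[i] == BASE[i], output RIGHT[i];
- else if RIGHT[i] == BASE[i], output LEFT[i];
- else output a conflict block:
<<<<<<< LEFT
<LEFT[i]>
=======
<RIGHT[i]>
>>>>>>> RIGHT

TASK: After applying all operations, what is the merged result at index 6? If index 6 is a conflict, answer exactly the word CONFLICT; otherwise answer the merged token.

Answer: india

Derivation:
Final LEFT:  [echo, alpha, charlie, golf, hotel, foxtrot, india, kilo]
Final RIGHT: [golf, alpha, hotel, charlie, golf, echo, juliet, bravo]
i=0: L=echo=BASE, R=golf -> take RIGHT -> golf
i=1: L=alpha R=alpha -> agree -> alpha
i=2: L=charlie=BASE, R=hotel -> take RIGHT -> hotel
i=3: L=golf, R=charlie=BASE -> take LEFT -> golf
i=4: L=hotel, R=golf=BASE -> take LEFT -> hotel
i=5: L=foxtrot=BASE, R=echo -> take RIGHT -> echo
i=6: L=india, R=juliet=BASE -> take LEFT -> india
i=7: L=kilo, R=bravo=BASE -> take LEFT -> kilo
Index 6 -> india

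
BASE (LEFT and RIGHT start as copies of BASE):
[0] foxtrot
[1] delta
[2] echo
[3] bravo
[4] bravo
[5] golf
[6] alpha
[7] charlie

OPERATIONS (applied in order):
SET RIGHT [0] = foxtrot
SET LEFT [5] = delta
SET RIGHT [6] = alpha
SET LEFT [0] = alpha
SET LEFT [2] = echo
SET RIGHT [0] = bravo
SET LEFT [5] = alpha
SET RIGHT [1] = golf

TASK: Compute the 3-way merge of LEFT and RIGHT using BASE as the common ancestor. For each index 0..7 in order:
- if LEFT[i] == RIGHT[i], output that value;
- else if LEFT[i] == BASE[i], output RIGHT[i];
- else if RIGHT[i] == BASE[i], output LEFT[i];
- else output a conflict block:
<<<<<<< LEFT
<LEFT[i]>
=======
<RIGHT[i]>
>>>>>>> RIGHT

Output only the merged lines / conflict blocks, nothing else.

Final LEFT:  [alpha, delta, echo, bravo, bravo, alpha, alpha, charlie]
Final RIGHT: [bravo, golf, echo, bravo, bravo, golf, alpha, charlie]
i=0: BASE=foxtrot L=alpha R=bravo all differ -> CONFLICT
i=1: L=delta=BASE, R=golf -> take RIGHT -> golf
i=2: L=echo R=echo -> agree -> echo
i=3: L=bravo R=bravo -> agree -> bravo
i=4: L=bravo R=bravo -> agree -> bravo
i=5: L=alpha, R=golf=BASE -> take LEFT -> alpha
i=6: L=alpha R=alpha -> agree -> alpha
i=7: L=charlie R=charlie -> agree -> charlie

Answer: <<<<<<< LEFT
alpha
=======
bravo
>>>>>>> RIGHT
golf
echo
bravo
bravo
alpha
alpha
charlie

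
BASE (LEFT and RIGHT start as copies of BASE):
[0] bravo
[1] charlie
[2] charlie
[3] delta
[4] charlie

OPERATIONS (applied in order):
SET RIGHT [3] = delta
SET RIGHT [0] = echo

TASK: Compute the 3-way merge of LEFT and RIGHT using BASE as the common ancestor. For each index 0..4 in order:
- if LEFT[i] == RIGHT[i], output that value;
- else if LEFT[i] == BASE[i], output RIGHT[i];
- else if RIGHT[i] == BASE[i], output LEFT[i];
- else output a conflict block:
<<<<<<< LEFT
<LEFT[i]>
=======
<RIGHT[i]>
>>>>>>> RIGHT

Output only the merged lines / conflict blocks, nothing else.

Final LEFT:  [bravo, charlie, charlie, delta, charlie]
Final RIGHT: [echo, charlie, charlie, delta, charlie]
i=0: L=bravo=BASE, R=echo -> take RIGHT -> echo
i=1: L=charlie R=charlie -> agree -> charlie
i=2: L=charlie R=charlie -> agree -> charlie
i=3: L=delta R=delta -> agree -> delta
i=4: L=charlie R=charlie -> agree -> charlie

Answer: echo
charlie
charlie
delta
charlie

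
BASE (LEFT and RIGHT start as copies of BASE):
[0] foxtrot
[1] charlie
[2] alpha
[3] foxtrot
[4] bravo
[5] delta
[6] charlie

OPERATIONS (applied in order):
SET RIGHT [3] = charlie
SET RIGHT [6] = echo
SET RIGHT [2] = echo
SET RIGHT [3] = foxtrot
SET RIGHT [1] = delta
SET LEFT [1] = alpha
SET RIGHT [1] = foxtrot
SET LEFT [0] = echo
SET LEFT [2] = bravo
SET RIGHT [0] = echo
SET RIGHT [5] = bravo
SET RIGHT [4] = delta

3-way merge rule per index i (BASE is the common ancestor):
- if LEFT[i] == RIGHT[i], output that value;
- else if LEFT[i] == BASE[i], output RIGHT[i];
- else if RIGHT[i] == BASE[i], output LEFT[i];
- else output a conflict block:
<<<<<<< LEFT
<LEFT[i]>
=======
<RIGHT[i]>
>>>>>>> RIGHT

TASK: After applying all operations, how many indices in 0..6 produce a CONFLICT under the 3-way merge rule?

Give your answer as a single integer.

Final LEFT:  [echo, alpha, bravo, foxtrot, bravo, delta, charlie]
Final RIGHT: [echo, foxtrot, echo, foxtrot, delta, bravo, echo]
i=0: L=echo R=echo -> agree -> echo
i=1: BASE=charlie L=alpha R=foxtrot all differ -> CONFLICT
i=2: BASE=alpha L=bravo R=echo all differ -> CONFLICT
i=3: L=foxtrot R=foxtrot -> agree -> foxtrot
i=4: L=bravo=BASE, R=delta -> take RIGHT -> delta
i=5: L=delta=BASE, R=bravo -> take RIGHT -> bravo
i=6: L=charlie=BASE, R=echo -> take RIGHT -> echo
Conflict count: 2

Answer: 2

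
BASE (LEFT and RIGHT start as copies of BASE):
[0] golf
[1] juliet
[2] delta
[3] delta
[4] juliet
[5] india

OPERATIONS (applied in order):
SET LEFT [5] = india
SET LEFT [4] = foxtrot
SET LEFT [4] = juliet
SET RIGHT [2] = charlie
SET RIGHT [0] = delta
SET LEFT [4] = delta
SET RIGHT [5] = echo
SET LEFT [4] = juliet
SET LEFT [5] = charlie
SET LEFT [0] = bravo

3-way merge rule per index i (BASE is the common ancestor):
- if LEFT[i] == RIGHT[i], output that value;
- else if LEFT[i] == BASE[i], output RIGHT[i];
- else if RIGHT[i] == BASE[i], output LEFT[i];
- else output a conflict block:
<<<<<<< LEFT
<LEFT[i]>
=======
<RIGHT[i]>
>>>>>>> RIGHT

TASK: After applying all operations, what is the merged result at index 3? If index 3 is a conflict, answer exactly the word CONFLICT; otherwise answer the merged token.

Answer: delta

Derivation:
Final LEFT:  [bravo, juliet, delta, delta, juliet, charlie]
Final RIGHT: [delta, juliet, charlie, delta, juliet, echo]
i=0: BASE=golf L=bravo R=delta all differ -> CONFLICT
i=1: L=juliet R=juliet -> agree -> juliet
i=2: L=delta=BASE, R=charlie -> take RIGHT -> charlie
i=3: L=delta R=delta -> agree -> delta
i=4: L=juliet R=juliet -> agree -> juliet
i=5: BASE=india L=charlie R=echo all differ -> CONFLICT
Index 3 -> delta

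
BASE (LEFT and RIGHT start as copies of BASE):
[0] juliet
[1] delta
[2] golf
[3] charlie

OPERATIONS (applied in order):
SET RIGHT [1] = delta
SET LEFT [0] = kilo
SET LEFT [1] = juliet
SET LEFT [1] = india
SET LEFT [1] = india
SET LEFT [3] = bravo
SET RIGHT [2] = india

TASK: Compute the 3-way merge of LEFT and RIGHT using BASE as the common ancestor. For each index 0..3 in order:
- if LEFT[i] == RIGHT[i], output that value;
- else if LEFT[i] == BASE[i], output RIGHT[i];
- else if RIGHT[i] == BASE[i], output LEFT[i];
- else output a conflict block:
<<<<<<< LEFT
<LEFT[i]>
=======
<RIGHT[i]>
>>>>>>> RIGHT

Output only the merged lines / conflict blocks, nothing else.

Answer: kilo
india
india
bravo

Derivation:
Final LEFT:  [kilo, india, golf, bravo]
Final RIGHT: [juliet, delta, india, charlie]
i=0: L=kilo, R=juliet=BASE -> take LEFT -> kilo
i=1: L=india, R=delta=BASE -> take LEFT -> india
i=2: L=golf=BASE, R=india -> take RIGHT -> india
i=3: L=bravo, R=charlie=BASE -> take LEFT -> bravo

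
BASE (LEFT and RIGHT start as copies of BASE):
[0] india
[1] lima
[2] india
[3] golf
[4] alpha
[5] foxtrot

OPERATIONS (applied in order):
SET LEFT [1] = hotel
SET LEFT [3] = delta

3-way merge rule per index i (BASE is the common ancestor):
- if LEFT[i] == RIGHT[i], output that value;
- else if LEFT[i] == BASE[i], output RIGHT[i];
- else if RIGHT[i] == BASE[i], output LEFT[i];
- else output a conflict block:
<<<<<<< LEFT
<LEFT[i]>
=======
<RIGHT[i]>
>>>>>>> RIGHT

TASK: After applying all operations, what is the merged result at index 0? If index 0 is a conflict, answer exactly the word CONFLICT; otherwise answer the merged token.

Final LEFT:  [india, hotel, india, delta, alpha, foxtrot]
Final RIGHT: [india, lima, india, golf, alpha, foxtrot]
i=0: L=india R=india -> agree -> india
i=1: L=hotel, R=lima=BASE -> take LEFT -> hotel
i=2: L=india R=india -> agree -> india
i=3: L=delta, R=golf=BASE -> take LEFT -> delta
i=4: L=alpha R=alpha -> agree -> alpha
i=5: L=foxtrot R=foxtrot -> agree -> foxtrot
Index 0 -> india

Answer: india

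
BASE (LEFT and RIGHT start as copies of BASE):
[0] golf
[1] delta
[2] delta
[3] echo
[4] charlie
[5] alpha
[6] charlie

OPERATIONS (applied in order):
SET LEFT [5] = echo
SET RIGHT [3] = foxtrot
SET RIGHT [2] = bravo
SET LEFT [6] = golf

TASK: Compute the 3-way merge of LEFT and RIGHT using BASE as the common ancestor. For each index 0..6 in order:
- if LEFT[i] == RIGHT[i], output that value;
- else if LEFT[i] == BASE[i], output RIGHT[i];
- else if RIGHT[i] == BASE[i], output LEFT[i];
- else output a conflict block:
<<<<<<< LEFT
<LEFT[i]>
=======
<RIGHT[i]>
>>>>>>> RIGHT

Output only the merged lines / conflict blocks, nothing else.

Final LEFT:  [golf, delta, delta, echo, charlie, echo, golf]
Final RIGHT: [golf, delta, bravo, foxtrot, charlie, alpha, charlie]
i=0: L=golf R=golf -> agree -> golf
i=1: L=delta R=delta -> agree -> delta
i=2: L=delta=BASE, R=bravo -> take RIGHT -> bravo
i=3: L=echo=BASE, R=foxtrot -> take RIGHT -> foxtrot
i=4: L=charlie R=charlie -> agree -> charlie
i=5: L=echo, R=alpha=BASE -> take LEFT -> echo
i=6: L=golf, R=charlie=BASE -> take LEFT -> golf

Answer: golf
delta
bravo
foxtrot
charlie
echo
golf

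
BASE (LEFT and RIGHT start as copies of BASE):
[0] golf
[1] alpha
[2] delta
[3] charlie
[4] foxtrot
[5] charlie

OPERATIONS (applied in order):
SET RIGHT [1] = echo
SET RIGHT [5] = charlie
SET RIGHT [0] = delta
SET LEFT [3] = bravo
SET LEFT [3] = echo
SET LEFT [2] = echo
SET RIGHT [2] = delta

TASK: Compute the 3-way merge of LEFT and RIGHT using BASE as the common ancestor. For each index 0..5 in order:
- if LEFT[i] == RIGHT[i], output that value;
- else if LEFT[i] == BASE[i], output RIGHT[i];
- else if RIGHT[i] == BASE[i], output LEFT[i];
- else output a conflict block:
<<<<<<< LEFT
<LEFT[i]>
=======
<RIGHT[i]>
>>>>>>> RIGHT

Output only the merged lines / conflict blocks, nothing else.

Final LEFT:  [golf, alpha, echo, echo, foxtrot, charlie]
Final RIGHT: [delta, echo, delta, charlie, foxtrot, charlie]
i=0: L=golf=BASE, R=delta -> take RIGHT -> delta
i=1: L=alpha=BASE, R=echo -> take RIGHT -> echo
i=2: L=echo, R=delta=BASE -> take LEFT -> echo
i=3: L=echo, R=charlie=BASE -> take LEFT -> echo
i=4: L=foxtrot R=foxtrot -> agree -> foxtrot
i=5: L=charlie R=charlie -> agree -> charlie

Answer: delta
echo
echo
echo
foxtrot
charlie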